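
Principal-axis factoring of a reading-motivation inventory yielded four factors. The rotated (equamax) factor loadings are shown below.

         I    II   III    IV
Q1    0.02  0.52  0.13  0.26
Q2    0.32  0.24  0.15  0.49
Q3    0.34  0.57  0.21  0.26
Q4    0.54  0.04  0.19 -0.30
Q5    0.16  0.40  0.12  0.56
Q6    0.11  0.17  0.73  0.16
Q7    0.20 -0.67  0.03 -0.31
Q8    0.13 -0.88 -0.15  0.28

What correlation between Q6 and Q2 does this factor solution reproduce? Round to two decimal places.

r̂ = Σ λ_i·λ_j across factors = (0.11)(0.32) + (0.17)(0.24) + (0.73)(0.15) + (0.16)(0.49)
  = +0.0352 +0.0408 +0.1095 +0.0784 = 0.2639

0.26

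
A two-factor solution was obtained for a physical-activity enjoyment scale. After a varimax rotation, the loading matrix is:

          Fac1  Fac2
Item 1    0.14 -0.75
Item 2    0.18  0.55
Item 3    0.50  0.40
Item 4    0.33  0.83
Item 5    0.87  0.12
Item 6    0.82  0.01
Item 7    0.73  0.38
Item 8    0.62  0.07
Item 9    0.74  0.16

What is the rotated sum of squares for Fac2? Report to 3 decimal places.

1.903

SS loadings for Fac2 = (-0.75)² + 0.55² + 0.40² + 0.83² + 0.12² + 0.01² + 0.38² + 0.07² + 0.16² = 0.5625 + 0.3025 + 0.1600 + 0.6889 + 0.0144 + 0.0001 + 0.1444 + 0.0049 + 0.0256 = 1.9033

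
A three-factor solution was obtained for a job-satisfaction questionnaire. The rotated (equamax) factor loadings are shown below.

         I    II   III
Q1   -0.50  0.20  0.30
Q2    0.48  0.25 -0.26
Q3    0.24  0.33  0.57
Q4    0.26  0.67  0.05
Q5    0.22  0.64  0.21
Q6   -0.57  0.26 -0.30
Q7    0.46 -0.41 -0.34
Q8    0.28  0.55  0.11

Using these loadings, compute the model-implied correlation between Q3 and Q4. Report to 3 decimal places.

r̂ = Σ λ_i·λ_j across factors = (0.24)(0.26) + (0.33)(0.67) + (0.57)(0.05)
  = +0.0624 +0.2211 +0.0285 = 0.3120

0.312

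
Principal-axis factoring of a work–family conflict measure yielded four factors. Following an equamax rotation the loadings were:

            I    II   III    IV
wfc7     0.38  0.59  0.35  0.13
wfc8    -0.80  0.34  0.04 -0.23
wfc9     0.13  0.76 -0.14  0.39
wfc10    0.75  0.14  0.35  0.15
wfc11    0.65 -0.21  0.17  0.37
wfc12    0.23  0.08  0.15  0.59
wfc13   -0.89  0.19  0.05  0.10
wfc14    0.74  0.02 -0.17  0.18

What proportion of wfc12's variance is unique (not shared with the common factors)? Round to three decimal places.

0.570

h² = 0.23² + 0.08² + 0.15² + 0.59² = 0.0529 + 0.0064 + 0.0225 + 0.3481 = 0.4299
Uniqueness u² = 1 − h² = 1 − 0.4299 = 0.5701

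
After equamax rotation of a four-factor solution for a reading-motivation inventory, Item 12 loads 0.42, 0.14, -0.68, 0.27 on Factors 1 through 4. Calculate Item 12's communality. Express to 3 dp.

0.731

h² = 0.42² + 0.14² + (-0.68)² + 0.27² = 0.1764 + 0.0196 + 0.4624 + 0.0729 = 0.7313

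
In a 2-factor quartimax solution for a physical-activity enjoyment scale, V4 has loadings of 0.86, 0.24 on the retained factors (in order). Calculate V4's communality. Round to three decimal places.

h² = 0.86² + 0.24² = 0.7396 + 0.0576 = 0.7972

0.797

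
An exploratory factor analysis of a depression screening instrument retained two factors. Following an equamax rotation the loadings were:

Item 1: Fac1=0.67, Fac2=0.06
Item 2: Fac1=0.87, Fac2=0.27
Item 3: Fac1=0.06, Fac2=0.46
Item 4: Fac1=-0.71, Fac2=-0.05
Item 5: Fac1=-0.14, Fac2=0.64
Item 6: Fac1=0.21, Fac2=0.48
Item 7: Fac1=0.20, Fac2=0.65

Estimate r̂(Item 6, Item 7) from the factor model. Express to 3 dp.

0.354

r̂ = Σ λ_i·λ_j across factors = (0.21)(0.20) + (0.48)(0.65)
  = +0.0420 +0.3120 = 0.3540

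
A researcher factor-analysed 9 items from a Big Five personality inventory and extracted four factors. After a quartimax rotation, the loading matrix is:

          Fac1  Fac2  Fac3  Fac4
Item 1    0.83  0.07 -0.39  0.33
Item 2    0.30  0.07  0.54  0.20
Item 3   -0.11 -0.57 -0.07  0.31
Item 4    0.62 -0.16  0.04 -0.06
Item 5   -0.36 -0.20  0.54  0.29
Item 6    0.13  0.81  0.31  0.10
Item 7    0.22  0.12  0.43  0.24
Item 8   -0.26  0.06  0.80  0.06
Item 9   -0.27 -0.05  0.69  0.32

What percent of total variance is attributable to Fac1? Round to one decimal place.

16.8%

SS loadings for Fac1 = 0.83² + 0.30² + (-0.11)² + 0.62² + (-0.36)² + 0.13² + 0.22² + (-0.26)² + (-0.27)² = 1.5108
With 9 standardized items, total variance = 9. Proportion = 1.5108/9 = 0.1679 → 16.79%.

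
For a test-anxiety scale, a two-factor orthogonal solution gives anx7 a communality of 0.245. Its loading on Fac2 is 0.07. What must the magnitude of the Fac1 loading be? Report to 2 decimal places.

Under orthogonal rotation h² = Σλ², so λ_Fac1² = h² − (0.0049) = 0.245 − 0.0049 = 0.2401.
|λ| = √0.2401 = 0.4900.

0.49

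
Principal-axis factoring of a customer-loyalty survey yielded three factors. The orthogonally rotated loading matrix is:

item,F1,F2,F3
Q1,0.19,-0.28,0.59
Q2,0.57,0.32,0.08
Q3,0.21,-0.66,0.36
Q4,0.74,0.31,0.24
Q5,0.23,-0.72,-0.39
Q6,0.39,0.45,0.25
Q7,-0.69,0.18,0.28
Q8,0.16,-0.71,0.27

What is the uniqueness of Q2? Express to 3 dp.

h² = 0.57² + 0.32² + 0.08² = 0.3249 + 0.1024 + 0.0064 = 0.4337
Uniqueness u² = 1 − h² = 1 − 0.4337 = 0.5663

0.566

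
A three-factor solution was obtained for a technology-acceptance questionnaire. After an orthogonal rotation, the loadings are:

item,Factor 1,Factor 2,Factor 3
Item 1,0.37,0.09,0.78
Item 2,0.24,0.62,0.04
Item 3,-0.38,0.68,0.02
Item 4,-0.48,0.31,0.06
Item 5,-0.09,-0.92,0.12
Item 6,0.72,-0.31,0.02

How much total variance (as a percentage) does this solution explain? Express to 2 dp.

SS loadings by factor: 1.0958, 1.8935, 0.6288; total = 3.6181.
Total variance with 6 standardized items is 6, so the solution explains 3.6181/6 = 0.6030 = 60.30%.

60.30%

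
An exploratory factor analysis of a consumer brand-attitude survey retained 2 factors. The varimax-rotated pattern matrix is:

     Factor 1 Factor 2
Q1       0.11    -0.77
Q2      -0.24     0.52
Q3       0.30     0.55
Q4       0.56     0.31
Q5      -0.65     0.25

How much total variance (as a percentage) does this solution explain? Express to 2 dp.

SS loadings by factor: 0.8958, 1.3244; total = 2.2202.
Total variance with 5 standardized items is 5, so the solution explains 2.2202/5 = 0.4440 = 44.40%.

44.40%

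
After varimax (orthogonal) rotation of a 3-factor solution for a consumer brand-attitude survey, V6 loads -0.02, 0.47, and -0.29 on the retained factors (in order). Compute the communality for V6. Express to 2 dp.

h² = (-0.02)² + 0.47² + (-0.29)² = 0.0004 + 0.2209 + 0.0841 = 0.3054

0.31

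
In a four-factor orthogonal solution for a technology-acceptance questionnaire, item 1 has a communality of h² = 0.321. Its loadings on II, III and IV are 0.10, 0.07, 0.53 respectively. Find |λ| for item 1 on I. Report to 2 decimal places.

Under orthogonal rotation h² = Σλ², so λ_I² = h² − (0.2958) = 0.321 − 0.2958 = 0.0252.
|λ| = √0.0252 = 0.1587.

0.16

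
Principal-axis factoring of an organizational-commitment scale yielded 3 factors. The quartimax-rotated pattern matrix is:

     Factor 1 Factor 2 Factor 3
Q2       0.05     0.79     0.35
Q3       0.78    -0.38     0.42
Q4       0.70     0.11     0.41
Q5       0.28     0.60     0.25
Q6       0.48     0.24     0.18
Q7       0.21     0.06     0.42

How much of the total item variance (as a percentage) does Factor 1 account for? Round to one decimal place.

24.2%

SS loadings for Factor 1 = 0.05² + 0.78² + 0.70² + 0.28² + 0.48² + 0.21² = 1.4538
With 6 standardized items, total variance = 6. Proportion = 1.4538/6 = 0.2423 → 24.23%.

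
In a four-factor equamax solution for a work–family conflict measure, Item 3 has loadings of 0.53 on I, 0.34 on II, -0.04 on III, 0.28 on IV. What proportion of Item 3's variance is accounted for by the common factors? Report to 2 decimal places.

h² = 0.53² + 0.34² + (-0.04)² + 0.28² = 0.2809 + 0.1156 + 0.0016 + 0.0784 = 0.4765

0.48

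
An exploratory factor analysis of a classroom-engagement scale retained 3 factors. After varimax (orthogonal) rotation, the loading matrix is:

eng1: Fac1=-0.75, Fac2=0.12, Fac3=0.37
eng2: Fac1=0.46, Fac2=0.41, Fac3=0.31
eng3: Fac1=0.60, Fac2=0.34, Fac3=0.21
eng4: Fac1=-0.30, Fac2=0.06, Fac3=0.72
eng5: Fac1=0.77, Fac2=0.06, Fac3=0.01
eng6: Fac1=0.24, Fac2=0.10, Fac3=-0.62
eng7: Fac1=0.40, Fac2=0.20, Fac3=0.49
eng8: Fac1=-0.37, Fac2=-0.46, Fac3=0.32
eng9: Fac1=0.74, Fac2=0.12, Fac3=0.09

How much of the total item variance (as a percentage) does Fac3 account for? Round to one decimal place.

17.0%

SS loadings for Fac3 = 0.37² + 0.31² + 0.21² + 0.72² + 0.01² + (-0.62)² + 0.49² + 0.32² + 0.09² = 1.5306
With 9 standardized items, total variance = 9. Proportion = 1.5306/9 = 0.1701 → 17.01%.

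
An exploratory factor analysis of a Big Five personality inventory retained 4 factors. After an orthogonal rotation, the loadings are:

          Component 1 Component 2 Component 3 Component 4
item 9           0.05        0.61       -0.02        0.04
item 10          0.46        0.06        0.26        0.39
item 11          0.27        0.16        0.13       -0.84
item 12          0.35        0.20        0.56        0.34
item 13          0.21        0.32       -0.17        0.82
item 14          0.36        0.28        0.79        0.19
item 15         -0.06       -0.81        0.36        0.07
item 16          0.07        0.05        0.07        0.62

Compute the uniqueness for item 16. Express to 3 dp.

0.603

h² = 0.07² + 0.05² + 0.07² + 0.62² = 0.0049 + 0.0025 + 0.0049 + 0.3844 = 0.3967
Uniqueness u² = 1 − h² = 1 − 0.3967 = 0.6033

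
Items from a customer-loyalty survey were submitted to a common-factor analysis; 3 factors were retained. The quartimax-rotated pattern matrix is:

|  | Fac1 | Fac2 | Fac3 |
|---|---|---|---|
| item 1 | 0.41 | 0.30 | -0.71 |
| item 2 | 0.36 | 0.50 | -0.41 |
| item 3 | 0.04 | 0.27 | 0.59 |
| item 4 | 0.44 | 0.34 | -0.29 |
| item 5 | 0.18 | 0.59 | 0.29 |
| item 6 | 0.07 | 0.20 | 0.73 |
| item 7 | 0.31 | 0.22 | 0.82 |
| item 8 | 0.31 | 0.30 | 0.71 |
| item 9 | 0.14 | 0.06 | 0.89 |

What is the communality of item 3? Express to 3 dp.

0.423

h² = 0.04² + 0.27² + 0.59² = 0.0016 + 0.0729 + 0.3481 = 0.4226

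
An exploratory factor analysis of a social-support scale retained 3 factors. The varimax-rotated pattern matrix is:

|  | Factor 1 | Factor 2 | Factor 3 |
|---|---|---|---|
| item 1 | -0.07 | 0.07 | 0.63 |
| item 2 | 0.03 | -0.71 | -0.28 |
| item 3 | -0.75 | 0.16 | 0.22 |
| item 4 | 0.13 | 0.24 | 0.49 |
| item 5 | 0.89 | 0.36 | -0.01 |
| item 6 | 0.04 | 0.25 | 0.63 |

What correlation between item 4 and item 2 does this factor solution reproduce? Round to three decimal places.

r̂ = Σ λ_i·λ_j across factors = (0.13)(0.03) + (0.24)(-0.71) + (0.49)(-0.28)
  = +0.0039 -0.1704 -0.1372 = -0.3037

-0.304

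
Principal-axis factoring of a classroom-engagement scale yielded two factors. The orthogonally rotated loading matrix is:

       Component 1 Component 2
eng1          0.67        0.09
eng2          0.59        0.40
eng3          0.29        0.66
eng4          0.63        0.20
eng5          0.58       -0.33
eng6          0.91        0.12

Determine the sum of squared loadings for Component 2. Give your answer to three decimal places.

SS loadings for Component 2 = 0.09² + 0.40² + 0.66² + 0.20² + (-0.33)² + 0.12² = 0.0081 + 0.1600 + 0.4356 + 0.0400 + 0.1089 + 0.0144 = 0.7670

0.767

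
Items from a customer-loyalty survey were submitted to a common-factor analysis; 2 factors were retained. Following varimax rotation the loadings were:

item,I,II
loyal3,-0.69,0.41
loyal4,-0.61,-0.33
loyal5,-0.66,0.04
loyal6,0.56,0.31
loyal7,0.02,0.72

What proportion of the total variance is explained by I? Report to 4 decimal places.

0.3196

SS loadings for I = (-0.69)² + (-0.61)² + (-0.66)² + 0.56² + 0.02² = 1.5978
Proportion of variance = 1.5978 / 5 = 0.3196.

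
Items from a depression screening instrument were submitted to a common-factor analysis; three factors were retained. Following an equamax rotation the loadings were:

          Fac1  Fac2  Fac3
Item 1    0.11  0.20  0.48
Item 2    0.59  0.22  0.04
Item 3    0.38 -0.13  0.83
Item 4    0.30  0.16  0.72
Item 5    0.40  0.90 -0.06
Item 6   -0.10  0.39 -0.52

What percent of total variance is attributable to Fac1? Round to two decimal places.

12.74%

SS loadings for Fac1 = 0.11² + 0.59² + 0.38² + 0.30² + 0.40² + (-0.10)² = 0.7646
With 6 standardized items, total variance = 6. Proportion = 0.7646/6 = 0.1274 → 12.74%.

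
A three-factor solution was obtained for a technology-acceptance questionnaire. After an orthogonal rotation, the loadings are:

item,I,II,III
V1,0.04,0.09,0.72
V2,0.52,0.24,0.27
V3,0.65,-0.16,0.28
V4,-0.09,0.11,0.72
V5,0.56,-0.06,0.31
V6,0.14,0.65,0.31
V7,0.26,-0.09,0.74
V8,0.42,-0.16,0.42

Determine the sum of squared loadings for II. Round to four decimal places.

SS loadings for II = 0.09² + 0.24² + (-0.16)² + 0.11² + (-0.06)² + 0.65² + (-0.09)² + (-0.16)² = 0.0081 + 0.0576 + 0.0256 + 0.0121 + 0.0036 + 0.4225 + 0.0081 + 0.0256 = 0.5632

0.5632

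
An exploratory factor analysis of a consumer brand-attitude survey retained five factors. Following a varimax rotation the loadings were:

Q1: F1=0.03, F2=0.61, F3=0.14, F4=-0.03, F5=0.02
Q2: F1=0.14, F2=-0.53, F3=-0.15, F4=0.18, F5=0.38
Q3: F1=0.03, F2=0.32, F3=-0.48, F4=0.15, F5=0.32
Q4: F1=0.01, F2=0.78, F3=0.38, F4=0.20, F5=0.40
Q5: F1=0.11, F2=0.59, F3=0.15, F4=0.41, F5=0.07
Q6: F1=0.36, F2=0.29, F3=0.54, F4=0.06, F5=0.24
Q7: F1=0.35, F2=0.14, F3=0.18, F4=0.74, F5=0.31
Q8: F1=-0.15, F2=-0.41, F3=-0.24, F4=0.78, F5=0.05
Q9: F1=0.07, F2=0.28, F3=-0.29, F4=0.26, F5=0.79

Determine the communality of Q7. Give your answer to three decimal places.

h² = 0.35² + 0.14² + 0.18² + 0.74² + 0.31² = 0.1225 + 0.0196 + 0.0324 + 0.5476 + 0.0961 = 0.8182

0.818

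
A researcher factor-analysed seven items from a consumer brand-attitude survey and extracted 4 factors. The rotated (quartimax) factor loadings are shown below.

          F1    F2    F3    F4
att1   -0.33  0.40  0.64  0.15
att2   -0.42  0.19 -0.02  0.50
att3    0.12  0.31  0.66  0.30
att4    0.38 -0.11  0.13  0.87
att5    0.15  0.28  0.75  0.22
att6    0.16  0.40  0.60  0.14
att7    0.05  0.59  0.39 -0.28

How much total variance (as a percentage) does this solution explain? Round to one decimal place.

Communalities: 0.7010, 0.4629, 0.6361, 0.9303, 0.7118, 0.5652, 0.5811; Σh² = 4.5884.
Total variance with 7 standardized items is 7, so the solution explains 4.5884/7 = 0.6555 = 65.55%.

65.5%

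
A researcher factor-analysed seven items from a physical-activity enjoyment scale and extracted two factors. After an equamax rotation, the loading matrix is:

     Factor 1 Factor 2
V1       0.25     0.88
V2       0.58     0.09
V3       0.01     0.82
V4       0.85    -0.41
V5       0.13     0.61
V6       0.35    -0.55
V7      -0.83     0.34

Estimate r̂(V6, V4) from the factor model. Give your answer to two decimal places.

0.52

r̂ = Σ λ_i·λ_j across factors = (0.35)(0.85) + (-0.55)(-0.41)
  = +0.2975 +0.2255 = 0.5230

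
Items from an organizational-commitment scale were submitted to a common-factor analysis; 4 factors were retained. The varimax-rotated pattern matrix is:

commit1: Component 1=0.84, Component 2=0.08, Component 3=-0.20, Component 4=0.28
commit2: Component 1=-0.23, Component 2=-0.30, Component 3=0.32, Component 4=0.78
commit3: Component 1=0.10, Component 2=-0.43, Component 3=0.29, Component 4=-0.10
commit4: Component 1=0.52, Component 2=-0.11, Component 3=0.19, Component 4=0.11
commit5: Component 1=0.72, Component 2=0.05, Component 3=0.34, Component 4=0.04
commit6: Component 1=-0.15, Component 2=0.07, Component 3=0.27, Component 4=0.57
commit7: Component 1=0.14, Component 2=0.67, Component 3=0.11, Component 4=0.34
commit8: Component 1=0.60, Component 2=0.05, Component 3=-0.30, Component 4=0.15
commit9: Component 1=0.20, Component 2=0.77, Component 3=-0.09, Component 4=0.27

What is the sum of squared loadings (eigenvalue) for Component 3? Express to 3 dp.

SS loadings for Component 3 = (-0.20)² + 0.32² + 0.29² + 0.19² + 0.34² + 0.27² + 0.11² + (-0.30)² + (-0.09)² = 0.0400 + 0.1024 + 0.0841 + 0.0361 + 0.1156 + 0.0729 + 0.0121 + 0.0900 + 0.0081 = 0.5613

0.561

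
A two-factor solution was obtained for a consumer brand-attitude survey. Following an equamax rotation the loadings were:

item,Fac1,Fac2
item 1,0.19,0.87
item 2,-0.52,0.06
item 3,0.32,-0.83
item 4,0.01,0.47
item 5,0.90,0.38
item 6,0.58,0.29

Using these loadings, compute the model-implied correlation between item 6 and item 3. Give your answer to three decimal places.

-0.055

r̂ = Σ λ_i·λ_j across factors = (0.58)(0.32) + (0.29)(-0.83)
  = +0.1856 -0.2407 = -0.0551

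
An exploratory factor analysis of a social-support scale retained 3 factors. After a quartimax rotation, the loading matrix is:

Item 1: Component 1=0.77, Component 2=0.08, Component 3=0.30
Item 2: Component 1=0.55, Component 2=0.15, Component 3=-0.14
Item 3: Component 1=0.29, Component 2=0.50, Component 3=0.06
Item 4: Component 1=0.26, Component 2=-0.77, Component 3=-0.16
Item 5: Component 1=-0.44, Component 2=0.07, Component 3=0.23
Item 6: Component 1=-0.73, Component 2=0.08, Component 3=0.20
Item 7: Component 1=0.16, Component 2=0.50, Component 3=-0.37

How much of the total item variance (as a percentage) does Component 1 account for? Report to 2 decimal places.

SS loadings for Component 1 = 0.77² + 0.55² + 0.29² + 0.26² + (-0.44)² + (-0.73)² + 0.16² = 1.7992
With 7 standardized items, total variance = 7. Proportion = 1.7992/7 = 0.2570 → 25.70%.

25.70%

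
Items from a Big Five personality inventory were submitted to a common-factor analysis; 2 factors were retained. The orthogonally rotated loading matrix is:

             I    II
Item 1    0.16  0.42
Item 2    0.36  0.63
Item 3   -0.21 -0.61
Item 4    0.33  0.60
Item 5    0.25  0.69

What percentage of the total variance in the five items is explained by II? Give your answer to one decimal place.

SS loadings for II = 0.42² + 0.63² + (-0.61)² + 0.60² + 0.69² = 1.7815
With 5 standardized items, total variance = 5. Proportion = 1.7815/5 = 0.3563 → 35.63%.

35.6%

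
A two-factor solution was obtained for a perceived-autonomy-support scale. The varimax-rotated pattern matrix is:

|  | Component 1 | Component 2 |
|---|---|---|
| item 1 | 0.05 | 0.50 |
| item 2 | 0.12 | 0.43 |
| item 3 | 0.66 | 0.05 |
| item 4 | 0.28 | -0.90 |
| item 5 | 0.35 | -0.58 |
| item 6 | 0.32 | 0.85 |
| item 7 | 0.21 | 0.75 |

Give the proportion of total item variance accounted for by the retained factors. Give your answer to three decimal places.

0.524

Communalities: 0.2525, 0.1993, 0.4381, 0.8884, 0.4589, 0.8249, 0.6066; Σh² = 3.6687.
Total variance with 7 standardized items is 7, so the solution explains 3.6687/7 = 0.5241.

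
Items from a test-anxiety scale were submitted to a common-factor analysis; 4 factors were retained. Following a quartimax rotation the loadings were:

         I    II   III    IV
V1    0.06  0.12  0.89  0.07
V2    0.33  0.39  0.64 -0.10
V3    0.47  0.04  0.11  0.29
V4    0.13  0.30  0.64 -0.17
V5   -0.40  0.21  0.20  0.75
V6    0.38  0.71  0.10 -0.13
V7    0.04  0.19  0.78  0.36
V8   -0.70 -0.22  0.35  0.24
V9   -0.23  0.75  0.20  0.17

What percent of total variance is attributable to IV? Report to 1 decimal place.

SS loadings for IV = 0.07² + (-0.10)² + 0.29² + (-0.17)² + 0.75² + (-0.13)² + 0.36² + 0.24² + 0.17² = 0.9234
With 9 standardized items, total variance = 9. Proportion = 0.9234/9 = 0.1026 → 10.26%.

10.3%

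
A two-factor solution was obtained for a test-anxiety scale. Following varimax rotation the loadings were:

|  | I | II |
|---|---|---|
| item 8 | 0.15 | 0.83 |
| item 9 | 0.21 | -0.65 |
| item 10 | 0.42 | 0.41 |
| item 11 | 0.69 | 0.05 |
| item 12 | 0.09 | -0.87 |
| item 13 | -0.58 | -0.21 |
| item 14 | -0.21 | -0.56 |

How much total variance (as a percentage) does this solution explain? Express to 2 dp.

Communalities: 0.7114, 0.4666, 0.3445, 0.4786, 0.7650, 0.3805, 0.3577; Σh² = 3.5043.
Total variance with 7 standardized items is 7, so the solution explains 3.5043/7 = 0.5006 = 50.06%.

50.06%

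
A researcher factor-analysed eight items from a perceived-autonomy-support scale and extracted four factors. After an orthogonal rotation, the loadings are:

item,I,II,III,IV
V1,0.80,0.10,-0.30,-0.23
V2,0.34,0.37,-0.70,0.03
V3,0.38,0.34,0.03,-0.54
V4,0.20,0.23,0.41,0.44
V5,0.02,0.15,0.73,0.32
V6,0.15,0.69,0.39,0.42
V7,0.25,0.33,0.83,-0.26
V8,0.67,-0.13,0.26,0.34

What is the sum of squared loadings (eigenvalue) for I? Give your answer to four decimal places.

1.4743

SS loadings for I = 0.80² + 0.34² + 0.38² + 0.20² + 0.02² + 0.15² + 0.25² + 0.67² = 0.6400 + 0.1156 + 0.1444 + 0.0400 + 0.0004 + 0.0225 + 0.0625 + 0.4489 = 1.4743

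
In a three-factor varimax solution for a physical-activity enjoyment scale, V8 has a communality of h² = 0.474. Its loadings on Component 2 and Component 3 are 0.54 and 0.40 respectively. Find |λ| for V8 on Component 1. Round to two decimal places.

Under orthogonal rotation h² = Σλ², so λ_Component 1² = h² − (0.4516) = 0.474 − 0.4516 = 0.0224.
|λ| = √0.0224 = 0.1497.

0.15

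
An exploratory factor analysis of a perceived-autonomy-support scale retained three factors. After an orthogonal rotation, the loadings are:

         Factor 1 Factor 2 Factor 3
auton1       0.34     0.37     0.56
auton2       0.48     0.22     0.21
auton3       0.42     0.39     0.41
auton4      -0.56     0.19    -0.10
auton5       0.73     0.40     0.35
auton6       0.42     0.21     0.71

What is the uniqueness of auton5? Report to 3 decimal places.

0.185

h² = 0.73² + 0.40² + 0.35² = 0.5329 + 0.1600 + 0.1225 = 0.8154
Uniqueness u² = 1 − h² = 1 − 0.8154 = 0.1846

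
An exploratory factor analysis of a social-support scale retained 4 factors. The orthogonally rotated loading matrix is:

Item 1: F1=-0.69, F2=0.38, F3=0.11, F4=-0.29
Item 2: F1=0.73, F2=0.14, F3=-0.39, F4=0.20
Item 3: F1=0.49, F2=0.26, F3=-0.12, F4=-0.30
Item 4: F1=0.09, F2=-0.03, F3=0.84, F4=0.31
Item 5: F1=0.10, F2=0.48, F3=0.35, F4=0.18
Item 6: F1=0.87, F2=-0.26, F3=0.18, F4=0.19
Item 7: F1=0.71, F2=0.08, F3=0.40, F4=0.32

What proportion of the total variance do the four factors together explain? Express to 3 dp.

0.678

SS loadings by factor: 2.5282, 0.5369, 1.1991, 0.4811; total = 4.7453.
Total variance with 7 standardized items is 7, so the solution explains 4.7453/7 = 0.6779.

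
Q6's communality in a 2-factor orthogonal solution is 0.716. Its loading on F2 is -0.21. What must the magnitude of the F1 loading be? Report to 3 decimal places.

0.820

Under orthogonal rotation h² = Σλ², so λ_F1² = h² − (0.0441) = 0.716 − 0.0441 = 0.6719.
|λ| = √0.6719 = 0.8197.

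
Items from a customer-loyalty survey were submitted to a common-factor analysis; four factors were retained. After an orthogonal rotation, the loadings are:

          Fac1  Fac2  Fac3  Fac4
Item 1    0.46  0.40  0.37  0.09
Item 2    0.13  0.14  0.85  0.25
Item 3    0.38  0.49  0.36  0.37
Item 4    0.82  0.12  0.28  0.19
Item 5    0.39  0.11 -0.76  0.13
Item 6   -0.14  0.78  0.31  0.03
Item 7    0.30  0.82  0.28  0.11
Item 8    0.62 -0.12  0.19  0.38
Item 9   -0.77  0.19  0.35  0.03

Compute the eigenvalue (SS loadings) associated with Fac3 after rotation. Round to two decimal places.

SS loadings for Fac3 = 0.37² + 0.85² + 0.36² + 0.28² + (-0.76)² + 0.31² + 0.28² + 0.19² + 0.35² = 0.1369 + 0.7225 + 0.1296 + 0.0784 + 0.5776 + 0.0961 + 0.0784 + 0.0361 + 0.1225 = 1.9781

1.98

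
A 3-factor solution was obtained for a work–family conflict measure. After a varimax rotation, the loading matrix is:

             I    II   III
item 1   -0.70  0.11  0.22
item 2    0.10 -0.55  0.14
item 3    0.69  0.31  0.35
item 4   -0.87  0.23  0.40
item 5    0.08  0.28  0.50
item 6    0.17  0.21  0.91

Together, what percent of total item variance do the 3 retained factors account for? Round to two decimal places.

63.05%

SS loadings by factor: 1.7683, 0.5861, 1.4286; total = 3.7830.
Total variance with 6 standardized items is 6, so the solution explains 3.7830/6 = 0.6305 = 63.05%.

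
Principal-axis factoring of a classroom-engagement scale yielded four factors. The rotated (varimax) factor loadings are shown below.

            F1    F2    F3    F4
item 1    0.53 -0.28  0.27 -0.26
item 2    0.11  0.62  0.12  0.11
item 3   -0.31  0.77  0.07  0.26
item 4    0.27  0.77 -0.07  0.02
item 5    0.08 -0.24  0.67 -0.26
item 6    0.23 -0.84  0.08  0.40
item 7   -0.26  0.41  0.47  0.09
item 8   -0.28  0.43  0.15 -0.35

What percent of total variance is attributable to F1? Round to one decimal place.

8.3%

SS loadings for F1 = 0.53² + 0.11² + (-0.31)² + 0.27² + 0.08² + 0.23² + (-0.26)² + (-0.28)² = 0.6673
With 8 standardized items, total variance = 8. Proportion = 0.6673/8 = 0.0834 → 8.34%.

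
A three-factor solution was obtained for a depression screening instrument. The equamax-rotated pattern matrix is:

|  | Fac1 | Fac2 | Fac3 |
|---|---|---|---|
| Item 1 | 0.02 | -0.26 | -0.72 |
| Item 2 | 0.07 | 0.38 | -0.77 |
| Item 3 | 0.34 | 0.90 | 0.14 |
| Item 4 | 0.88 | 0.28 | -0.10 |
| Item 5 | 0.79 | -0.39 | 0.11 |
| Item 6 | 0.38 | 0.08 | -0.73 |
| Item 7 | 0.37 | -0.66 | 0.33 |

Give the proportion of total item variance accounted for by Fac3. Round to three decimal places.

SS loadings for Fac3 = (-0.72)² + (-0.77)² + 0.14² + (-0.10)² + 0.11² + (-0.73)² + 0.33² = 1.7948
Proportion of variance = 1.7948 / 7 = 0.2564.

0.256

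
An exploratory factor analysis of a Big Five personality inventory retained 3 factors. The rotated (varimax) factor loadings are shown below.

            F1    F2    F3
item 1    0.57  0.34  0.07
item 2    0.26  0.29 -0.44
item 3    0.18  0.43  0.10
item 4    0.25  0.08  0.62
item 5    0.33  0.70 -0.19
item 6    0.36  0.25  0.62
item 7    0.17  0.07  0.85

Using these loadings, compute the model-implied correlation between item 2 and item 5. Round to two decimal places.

r̂ = Σ λ_i·λ_j across factors = (0.26)(0.33) + (0.29)(0.70) + (-0.44)(-0.19)
  = +0.0858 +0.2030 +0.0836 = 0.3724

0.37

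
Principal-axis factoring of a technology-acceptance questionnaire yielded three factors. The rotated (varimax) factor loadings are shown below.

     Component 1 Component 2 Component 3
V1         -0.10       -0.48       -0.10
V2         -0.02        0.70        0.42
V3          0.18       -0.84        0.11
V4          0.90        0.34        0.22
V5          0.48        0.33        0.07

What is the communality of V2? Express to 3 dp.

h² = (-0.02)² + 0.70² + 0.42² = 0.0004 + 0.4900 + 0.1764 = 0.6668

0.667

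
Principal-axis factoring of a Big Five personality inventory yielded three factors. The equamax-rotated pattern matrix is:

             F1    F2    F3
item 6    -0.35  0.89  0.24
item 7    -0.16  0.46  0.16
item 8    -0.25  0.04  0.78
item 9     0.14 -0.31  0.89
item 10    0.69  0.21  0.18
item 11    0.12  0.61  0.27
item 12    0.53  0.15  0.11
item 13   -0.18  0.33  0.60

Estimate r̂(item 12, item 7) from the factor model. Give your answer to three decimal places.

r̂ = Σ λ_i·λ_j across factors = (0.53)(-0.16) + (0.15)(0.46) + (0.11)(0.16)
  = -0.0848 +0.0690 +0.0176 = 0.0018

0.002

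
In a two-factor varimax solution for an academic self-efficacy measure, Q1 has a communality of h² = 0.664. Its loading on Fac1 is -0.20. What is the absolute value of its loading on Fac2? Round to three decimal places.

Under orthogonal rotation h² = Σλ², so λ_Fac2² = h² − (0.0400) = 0.664 − 0.0400 = 0.6240.
|λ| = √0.6240 = 0.7899.

0.790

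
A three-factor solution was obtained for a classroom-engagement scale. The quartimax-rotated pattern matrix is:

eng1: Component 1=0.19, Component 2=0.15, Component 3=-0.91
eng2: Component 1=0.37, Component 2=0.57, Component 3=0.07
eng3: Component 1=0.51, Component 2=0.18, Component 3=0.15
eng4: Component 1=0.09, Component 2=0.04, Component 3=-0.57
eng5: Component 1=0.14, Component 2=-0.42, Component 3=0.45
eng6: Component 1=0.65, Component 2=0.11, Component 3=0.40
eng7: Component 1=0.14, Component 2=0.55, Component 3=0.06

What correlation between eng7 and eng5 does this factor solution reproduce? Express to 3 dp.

r̂ = Σ λ_i·λ_j across factors = (0.14)(0.14) + (0.55)(-0.42) + (0.06)(0.45)
  = +0.0196 -0.2310 +0.0270 = -0.1844

-0.184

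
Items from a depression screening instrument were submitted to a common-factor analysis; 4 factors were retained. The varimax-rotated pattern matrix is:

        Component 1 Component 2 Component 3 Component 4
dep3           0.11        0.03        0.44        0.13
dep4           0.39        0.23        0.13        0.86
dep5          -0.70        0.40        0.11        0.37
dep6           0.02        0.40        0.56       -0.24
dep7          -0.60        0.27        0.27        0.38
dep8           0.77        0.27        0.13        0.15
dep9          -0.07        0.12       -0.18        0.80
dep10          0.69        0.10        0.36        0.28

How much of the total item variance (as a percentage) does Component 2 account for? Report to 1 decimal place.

6.8%

SS loadings for Component 2 = 0.03² + 0.23² + 0.40² + 0.40² + 0.27² + 0.27² + 0.12² + 0.10² = 0.5440
With 8 standardized items, total variance = 8. Proportion = 0.5440/8 = 0.0680 → 6.80%.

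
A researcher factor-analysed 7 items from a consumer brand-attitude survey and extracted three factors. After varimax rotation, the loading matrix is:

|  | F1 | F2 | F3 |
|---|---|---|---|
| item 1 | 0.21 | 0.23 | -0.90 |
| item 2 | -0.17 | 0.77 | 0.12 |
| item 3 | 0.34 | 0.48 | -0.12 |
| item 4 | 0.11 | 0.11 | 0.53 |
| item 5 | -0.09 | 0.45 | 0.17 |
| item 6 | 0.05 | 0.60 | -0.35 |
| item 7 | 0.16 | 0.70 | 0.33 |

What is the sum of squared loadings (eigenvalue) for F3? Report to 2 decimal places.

1.38

SS loadings for F3 = (-0.90)² + 0.12² + (-0.12)² + 0.53² + 0.17² + (-0.35)² + 0.33² = 0.8100 + 0.0144 + 0.0144 + 0.2809 + 0.0289 + 0.1225 + 0.1089 = 1.3800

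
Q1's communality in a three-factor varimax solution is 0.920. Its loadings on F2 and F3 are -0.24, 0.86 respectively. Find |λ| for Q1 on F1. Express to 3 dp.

0.350

Under orthogonal rotation h² = Σλ², so λ_F1² = h² − (0.7972) = 0.920 − 0.7972 = 0.1228.
|λ| = √0.1228 = 0.3504.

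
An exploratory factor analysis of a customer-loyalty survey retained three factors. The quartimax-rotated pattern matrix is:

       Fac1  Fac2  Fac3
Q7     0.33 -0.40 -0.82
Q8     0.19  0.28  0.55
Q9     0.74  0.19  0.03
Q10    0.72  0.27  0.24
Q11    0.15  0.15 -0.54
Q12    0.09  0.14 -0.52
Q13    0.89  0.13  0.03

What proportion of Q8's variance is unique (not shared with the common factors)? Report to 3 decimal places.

h² = 0.19² + 0.28² + 0.55² = 0.0361 + 0.0784 + 0.3025 = 0.4170
Uniqueness u² = 1 − h² = 1 − 0.4170 = 0.5830

0.583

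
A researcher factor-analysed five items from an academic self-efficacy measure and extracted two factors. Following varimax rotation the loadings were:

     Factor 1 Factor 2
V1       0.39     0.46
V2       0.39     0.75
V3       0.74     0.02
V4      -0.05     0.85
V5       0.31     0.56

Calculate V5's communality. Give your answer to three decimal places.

h² = 0.31² + 0.56² = 0.0961 + 0.3136 = 0.4097

0.410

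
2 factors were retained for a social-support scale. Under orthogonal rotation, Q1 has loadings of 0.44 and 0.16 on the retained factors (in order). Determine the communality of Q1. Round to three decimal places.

h² = 0.44² + 0.16² = 0.1936 + 0.0256 = 0.2192

0.219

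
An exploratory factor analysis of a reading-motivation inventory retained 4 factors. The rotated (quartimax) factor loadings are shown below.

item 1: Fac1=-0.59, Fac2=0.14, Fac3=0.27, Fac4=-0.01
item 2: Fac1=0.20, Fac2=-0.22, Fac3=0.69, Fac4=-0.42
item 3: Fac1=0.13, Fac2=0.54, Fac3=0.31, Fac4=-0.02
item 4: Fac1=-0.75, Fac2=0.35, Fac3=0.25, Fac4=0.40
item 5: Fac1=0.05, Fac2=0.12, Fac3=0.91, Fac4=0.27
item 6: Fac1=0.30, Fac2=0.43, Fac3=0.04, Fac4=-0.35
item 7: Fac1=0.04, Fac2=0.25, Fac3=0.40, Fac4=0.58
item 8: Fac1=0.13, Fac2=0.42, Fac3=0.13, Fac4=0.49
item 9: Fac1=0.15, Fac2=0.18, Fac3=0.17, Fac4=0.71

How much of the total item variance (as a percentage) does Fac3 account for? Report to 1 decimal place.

19.4%

SS loadings for Fac3 = 0.27² + 0.69² + 0.31² + 0.25² + 0.91² + 0.04² + 0.40² + 0.13² + 0.17² = 1.7431
With 9 standardized items, total variance = 9. Proportion = 1.7431/9 = 0.1937 → 19.37%.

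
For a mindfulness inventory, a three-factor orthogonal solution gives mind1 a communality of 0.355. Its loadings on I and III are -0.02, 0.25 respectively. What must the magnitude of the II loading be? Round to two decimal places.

0.54

Under orthogonal rotation h² = Σλ², so λ_II² = h² − (0.0629) = 0.355 − 0.0629 = 0.2921.
|λ| = √0.2921 = 0.5405.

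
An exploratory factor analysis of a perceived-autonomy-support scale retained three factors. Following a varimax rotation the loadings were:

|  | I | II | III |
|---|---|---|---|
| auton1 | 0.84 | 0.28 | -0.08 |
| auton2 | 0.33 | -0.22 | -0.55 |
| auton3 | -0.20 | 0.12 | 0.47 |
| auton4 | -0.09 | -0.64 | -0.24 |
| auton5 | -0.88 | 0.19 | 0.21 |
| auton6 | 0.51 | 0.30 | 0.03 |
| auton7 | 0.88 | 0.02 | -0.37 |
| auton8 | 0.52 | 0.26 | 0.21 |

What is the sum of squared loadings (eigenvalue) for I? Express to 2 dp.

SS loadings for I = 0.84² + 0.33² + (-0.20)² + (-0.09)² + (-0.88)² + 0.51² + 0.88² + 0.52² = 0.7056 + 0.1089 + 0.0400 + 0.0081 + 0.7744 + 0.2601 + 0.7744 + 0.2704 = 2.9419

2.94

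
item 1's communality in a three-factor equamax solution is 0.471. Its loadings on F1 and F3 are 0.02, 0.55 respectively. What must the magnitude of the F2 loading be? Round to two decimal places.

Under orthogonal rotation h² = Σλ², so λ_F2² = h² − (0.3029) = 0.471 − 0.3029 = 0.1681.
|λ| = √0.1681 = 0.4100.

0.41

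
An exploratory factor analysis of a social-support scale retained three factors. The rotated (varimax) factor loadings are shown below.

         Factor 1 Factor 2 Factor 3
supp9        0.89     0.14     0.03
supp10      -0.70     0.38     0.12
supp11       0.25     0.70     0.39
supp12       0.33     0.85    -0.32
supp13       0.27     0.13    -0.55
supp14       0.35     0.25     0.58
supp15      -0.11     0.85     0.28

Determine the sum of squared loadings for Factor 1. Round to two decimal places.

1.66

SS loadings for Factor 1 = 0.89² + (-0.70)² + 0.25² + 0.33² + 0.27² + 0.35² + (-0.11)² = 0.7921 + 0.4900 + 0.0625 + 0.1089 + 0.0729 + 0.1225 + 0.0121 = 1.6610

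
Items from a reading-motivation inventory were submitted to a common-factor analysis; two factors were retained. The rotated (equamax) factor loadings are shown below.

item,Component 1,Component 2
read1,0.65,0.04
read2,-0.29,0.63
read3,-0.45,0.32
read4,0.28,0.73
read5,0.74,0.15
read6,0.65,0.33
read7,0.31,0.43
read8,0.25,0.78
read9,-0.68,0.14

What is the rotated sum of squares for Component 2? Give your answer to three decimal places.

SS loadings for Component 2 = 0.04² + 0.63² + 0.32² + 0.73² + 0.15² + 0.33² + 0.43² + 0.78² + 0.14² = 0.0016 + 0.3969 + 0.1024 + 0.5329 + 0.0225 + 0.1089 + 0.1849 + 0.6084 + 0.0196 = 1.9781

1.978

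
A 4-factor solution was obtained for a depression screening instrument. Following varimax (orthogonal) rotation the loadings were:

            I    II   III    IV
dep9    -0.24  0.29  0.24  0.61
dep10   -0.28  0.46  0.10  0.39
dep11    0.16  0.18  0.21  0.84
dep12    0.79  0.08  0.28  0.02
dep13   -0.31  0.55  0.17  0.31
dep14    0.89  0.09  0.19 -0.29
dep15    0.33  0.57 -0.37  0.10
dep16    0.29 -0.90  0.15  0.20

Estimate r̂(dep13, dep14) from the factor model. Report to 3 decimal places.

-0.284

r̂ = Σ λ_i·λ_j across factors = (-0.31)(0.89) + (0.55)(0.09) + (0.17)(0.19) + (0.31)(-0.29)
  = -0.2759 +0.0495 +0.0323 -0.0899 = -0.2840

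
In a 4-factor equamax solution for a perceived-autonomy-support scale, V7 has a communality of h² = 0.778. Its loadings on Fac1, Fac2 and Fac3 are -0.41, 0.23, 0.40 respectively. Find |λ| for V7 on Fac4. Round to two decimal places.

0.63

Under orthogonal rotation h² = Σλ², so λ_Fac4² = h² − (0.3810) = 0.778 − 0.3810 = 0.3970.
|λ| = √0.3970 = 0.6301.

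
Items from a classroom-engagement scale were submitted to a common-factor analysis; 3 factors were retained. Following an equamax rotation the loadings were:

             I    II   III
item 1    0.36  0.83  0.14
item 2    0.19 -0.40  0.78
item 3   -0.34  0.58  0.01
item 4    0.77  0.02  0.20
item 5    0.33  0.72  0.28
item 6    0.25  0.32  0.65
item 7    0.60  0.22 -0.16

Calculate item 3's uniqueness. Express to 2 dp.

0.55

h² = (-0.34)² + 0.58² + 0.01² = 0.1156 + 0.3364 + 0.0001 = 0.4521
Uniqueness u² = 1 − h² = 1 − 0.4521 = 0.5479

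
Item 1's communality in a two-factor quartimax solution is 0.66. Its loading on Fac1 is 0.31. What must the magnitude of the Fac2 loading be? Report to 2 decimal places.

Under orthogonal rotation h² = Σλ², so λ_Fac2² = h² − (0.0961) = 0.66 − 0.0961 = 0.5639.
|λ| = √0.5639 = 0.7509.

0.75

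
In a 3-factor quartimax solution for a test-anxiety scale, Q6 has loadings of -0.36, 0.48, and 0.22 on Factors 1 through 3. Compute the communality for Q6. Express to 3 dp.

h² = (-0.36)² + 0.48² + 0.22² = 0.1296 + 0.2304 + 0.0484 = 0.4084

0.408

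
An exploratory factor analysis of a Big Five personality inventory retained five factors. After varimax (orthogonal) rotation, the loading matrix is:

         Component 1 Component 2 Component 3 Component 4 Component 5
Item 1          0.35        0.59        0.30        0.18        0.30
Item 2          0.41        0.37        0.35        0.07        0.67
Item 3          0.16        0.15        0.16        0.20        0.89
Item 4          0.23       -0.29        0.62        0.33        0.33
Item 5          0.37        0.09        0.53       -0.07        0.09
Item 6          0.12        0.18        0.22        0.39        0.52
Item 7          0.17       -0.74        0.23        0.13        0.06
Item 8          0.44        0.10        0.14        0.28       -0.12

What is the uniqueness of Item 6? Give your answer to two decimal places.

h² = 0.12² + 0.18² + 0.22² + 0.39² + 0.52² = 0.0144 + 0.0324 + 0.0484 + 0.1521 + 0.2704 = 0.5177
Uniqueness u² = 1 − h² = 1 − 0.5177 = 0.4823

0.48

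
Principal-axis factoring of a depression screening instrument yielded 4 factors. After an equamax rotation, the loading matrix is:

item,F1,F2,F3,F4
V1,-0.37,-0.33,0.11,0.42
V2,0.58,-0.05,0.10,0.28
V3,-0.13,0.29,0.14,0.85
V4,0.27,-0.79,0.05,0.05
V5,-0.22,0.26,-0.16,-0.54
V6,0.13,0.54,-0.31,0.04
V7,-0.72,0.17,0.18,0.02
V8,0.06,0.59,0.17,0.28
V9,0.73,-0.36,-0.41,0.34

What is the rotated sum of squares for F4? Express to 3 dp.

SS loadings for F4 = 0.42² + 0.28² + 0.85² + 0.05² + (-0.54)² + 0.04² + 0.02² + 0.28² + 0.34² = 0.1764 + 0.0784 + 0.7225 + 0.0025 + 0.2916 + 0.0016 + 0.0004 + 0.0784 + 0.1156 = 1.4674

1.467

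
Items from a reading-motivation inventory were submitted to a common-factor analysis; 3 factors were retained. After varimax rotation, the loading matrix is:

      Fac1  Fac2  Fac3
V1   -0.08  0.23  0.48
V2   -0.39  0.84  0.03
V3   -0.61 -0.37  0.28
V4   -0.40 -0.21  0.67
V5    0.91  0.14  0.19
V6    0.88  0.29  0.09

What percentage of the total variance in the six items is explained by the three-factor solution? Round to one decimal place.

Communalities: 0.2897, 0.8586, 0.5874, 0.6530, 0.8838, 0.8666; Σh² = 4.1391.
Total variance with 6 standardized items is 6, so the solution explains 4.1391/6 = 0.6898 = 68.98%.

69.0%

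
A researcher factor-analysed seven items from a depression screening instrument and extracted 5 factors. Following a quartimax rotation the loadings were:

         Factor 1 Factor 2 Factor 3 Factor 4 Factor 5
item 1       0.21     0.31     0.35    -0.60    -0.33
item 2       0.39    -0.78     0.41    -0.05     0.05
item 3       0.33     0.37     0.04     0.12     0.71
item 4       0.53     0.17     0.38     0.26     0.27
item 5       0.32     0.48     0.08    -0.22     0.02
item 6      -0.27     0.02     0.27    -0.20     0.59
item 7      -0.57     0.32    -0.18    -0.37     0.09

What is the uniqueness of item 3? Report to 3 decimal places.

0.234

h² = 0.33² + 0.37² + 0.04² + 0.12² + 0.71² = 0.1089 + 0.1369 + 0.0016 + 0.0144 + 0.5041 = 0.7659
Uniqueness u² = 1 − h² = 1 − 0.7659 = 0.2341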